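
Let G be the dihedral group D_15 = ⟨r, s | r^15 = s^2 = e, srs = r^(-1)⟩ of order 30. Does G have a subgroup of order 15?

15 | 30. A subgroup of order 15 is {e, r, r^2, r^3, r^4, r^5, r^6, r^7, r^8, r^9, r^10, r^11, r^12, r^13, r^14}.

Yes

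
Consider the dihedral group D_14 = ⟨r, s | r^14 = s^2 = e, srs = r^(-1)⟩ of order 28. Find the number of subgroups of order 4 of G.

7

|G| = 28 and 4 | 28, so subgroups of order 4 are possible by Lagrange.
The subgroups of order 4 are: {e, r^7, r^3s, r^10s}; {e, r^7, r^4s, r^11s}; {e, r^7, r^5s, r^12s}; {e, r^7, r^6s, r^13s}; … (7 in all).
So G has 7 subgroups of order 4.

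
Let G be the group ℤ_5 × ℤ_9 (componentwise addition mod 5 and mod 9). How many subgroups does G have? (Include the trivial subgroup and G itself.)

6

|G| = 45, so by Lagrange every subgroup order divides 45. Divisors: 1, 3, 5, 9, 15, 45.
Subgroups by order — order 1: 1; order 3: 1; order 5: 1; order 9: 1; order 15: 1; order 45: 1.
Total: 1 + 1 + 1 + 1 + 1 + 1 = 6.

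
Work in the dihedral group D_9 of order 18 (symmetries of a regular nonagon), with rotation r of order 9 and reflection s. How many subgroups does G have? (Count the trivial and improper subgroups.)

|G| = 18, so by Lagrange every subgroup order divides 18. Divisors: 1, 2, 3, 6, 9, 18.
Subgroups by order — order 1: 1; order 2: 9; order 3: 1; order 6: 3; order 9: 1; order 18: 1.
Total: 1 + 9 + 1 + 3 + 1 + 1 = 16.

16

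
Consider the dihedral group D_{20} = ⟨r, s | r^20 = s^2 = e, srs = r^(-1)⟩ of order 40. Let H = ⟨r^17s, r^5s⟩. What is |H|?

|⟨r^17s⟩| = 2 and |⟨r^5s⟩| = 2, so |H| is a multiple of lcm(2, 2) = 2 and divides |G| = 40.
Closing under the operation: H = {e, r^4, r^8, r^12, r^16, rs, r^5s, r^9s, r^13s, r^17s}, so |H| = 10.

10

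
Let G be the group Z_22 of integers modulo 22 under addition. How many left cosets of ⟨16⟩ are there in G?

|⟨16⟩| = 11 and |G| = 22.
By Lagrange, [G : H] = |G|/|H| = 22/11 = 2.

2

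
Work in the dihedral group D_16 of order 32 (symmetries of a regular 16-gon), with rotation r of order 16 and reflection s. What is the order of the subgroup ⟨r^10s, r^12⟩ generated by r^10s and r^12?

|⟨r^10s⟩| = 2 and |⟨r^12⟩| = 4, so |H| is a multiple of lcm(2, 4) = 4 and divides |G| = 32.
Closing under the operation: H = {e, r^4, r^8, r^12, r^2s, r^6s, r^10s, r^14s}, so |H| = 8.

8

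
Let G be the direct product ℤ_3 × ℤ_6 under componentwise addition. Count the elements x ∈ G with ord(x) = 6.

8

An element (a,b) has order lcm(ord(a), ord(b)); count pairs with lcm equal to 6.
Enumerating gives 8 such elements.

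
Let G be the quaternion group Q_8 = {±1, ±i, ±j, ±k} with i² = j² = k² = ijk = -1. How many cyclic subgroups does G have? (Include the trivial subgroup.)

5

Each element a generates a cyclic subgroup ⟨a⟩; distinct elements may generate the same one (a cyclic group of order d has φ(d) generators).
Cyclic subgroups by order — order 1: 1; order 2: 1; order 4: 3.
Total: 5.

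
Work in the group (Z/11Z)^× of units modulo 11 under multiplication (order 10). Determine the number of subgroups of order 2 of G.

1

|G| = 10 and 2 | 10, so subgroups of order 2 are possible by Lagrange.
The subgroups of order 2 are: {1, 10}.
So G has 1 subgroup of order 2.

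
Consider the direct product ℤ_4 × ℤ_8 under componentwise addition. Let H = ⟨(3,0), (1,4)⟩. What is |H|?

8

|⟨(3,0)⟩| = 4 and |⟨(1,4)⟩| = 4, so |H| is a multiple of lcm(4, 4) = 4 and divides |G| = 32.
Closing under the operation: H = {(0,0), (0,4), (1,0), (1,4), (2,0), (2,4), (3,0), (3,4)}, so |H| = 8.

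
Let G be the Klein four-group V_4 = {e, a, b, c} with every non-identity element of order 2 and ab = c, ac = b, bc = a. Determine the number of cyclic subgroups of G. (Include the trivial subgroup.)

4

Each element a generates a cyclic subgroup ⟨a⟩; distinct elements may generate the same one (a cyclic group of order d has φ(d) generators).
Cyclic subgroups by order — order 1: 1; order 2: 3.
Total: 4.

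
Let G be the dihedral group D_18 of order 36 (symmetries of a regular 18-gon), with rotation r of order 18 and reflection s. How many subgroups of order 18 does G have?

|G| = 36 and 18 | 36, so subgroups of order 18 are possible by Lagrange.
The subgroups of order 18 are: {e, r, r^2, r^3, r^4, r^5, r^6, r^7, r^8, r^9, r^10, r^11, r^12, r^13, r^14, r^15, r^16, r^17}; {e, r^2, r^4, r^6, r^8, r^10, r^12, r^14, r^16, s, r^2s, r^4s, r^6s, r^8s, r^10s, r^12s, r^14s, r^16s}; {e, r^2, r^4, r^6, r^8, r^10, r^12, r^14, r^16, rs, r^3s, r^5s, r^7s, r^9s, r^11s, r^13s, r^15s, r^17s}.
So G has 3 subgroups of order 18.

3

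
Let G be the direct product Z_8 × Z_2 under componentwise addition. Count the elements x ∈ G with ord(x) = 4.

An element (a,b) has order lcm(ord(a), ord(b)); count pairs with lcm equal to 4.
Enumerating gives 4 such elements.

4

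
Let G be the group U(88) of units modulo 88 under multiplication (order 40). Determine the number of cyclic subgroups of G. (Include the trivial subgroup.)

Group the elements of G by the cyclic subgroup they generate; each cyclic subgroup of order d accounts for φ(d) elements.
Cyclic subgroups by order — order 1: 1; order 2: 7; order 5: 1; order 10: 7.
Total: 16.

16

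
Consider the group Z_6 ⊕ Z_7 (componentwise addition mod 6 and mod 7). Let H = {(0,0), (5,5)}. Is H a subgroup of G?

No

(5,5) ∈ H but its inverse (1,2) ∉ H, so H is not a subgroup.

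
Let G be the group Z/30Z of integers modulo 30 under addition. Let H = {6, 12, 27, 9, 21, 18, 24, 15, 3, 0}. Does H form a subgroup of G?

Yes

|H| = 10 divides |G| = 30, consistent with Lagrange.
H contains the identity, every element's inverse is in H, and H is closed under +: it is a subgroup.
In fact H = ⟨3⟩.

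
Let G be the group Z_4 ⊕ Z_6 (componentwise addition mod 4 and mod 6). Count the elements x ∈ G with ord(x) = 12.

An element (a,b) has order lcm(ord(a), ord(b)); count pairs with lcm equal to 12.
Enumerating gives 8 such elements.

8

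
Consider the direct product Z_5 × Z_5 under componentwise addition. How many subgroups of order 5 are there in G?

|G| = 25 and 5 | 25, so subgroups of order 5 are possible by Lagrange.
The subgroups of order 5 are: {(0,0), (0,1), (0,2), (0,3), (0,4)}; {(0,0), (1,0), (2,0), (3,0), (4,0)}; {(0,0), (1,1), (2,2), (3,3), (4,4)}; {(0,0), (1,2), (2,4), (3,1), (4,3)}; … (6 in all).
So G has 6 subgroups of order 5.

6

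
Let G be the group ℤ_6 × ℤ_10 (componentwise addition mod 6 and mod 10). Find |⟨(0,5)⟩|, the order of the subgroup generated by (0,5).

2

The order of (0,5) in Z_6 × Z_10 is lcm(ord(0) in Z_6, ord(5) in Z_10).
ord(0) = 1 and ord(5) = 2, so |⟨(0,5)⟩| = lcm(1, 2) = 2.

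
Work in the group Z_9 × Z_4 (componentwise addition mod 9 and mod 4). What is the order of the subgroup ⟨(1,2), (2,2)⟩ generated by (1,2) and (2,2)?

18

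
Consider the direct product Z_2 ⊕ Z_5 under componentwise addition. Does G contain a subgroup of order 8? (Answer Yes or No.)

No

8 does not divide |G| = 10, so by Lagrange no subgroup of order 8 exists.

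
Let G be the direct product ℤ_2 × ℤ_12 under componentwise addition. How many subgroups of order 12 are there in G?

3

|G| = 24 and 12 | 24, so subgroups of order 12 are possible by Lagrange.
The subgroups of order 12 are: {(0,0), (0,1), (0,2), (0,3), (0,4), (0,5), (0,6), (0,7), (0,8), (0,9), (0,10), (0,11)}; {(0,0), (0,2), (0,4), (0,6), (0,8), (0,10), (1,0), (1,2), (1,4), (1,6), (1,8), (1,10)}; {(0,0), (0,2), (0,4), (0,6), (0,8), (0,10), (1,1), (1,3), (1,5), (1,7), (1,9), (1,11)}.
So G has 3 subgroups of order 12.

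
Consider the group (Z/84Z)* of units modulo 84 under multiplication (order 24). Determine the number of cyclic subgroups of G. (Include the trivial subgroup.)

16

Group the elements of G by the cyclic subgroup they generate; each cyclic subgroup of order d accounts for φ(d) elements.
Cyclic subgroups by order — order 1: 1; order 2: 7; order 3: 1; order 6: 7.
Total: 16.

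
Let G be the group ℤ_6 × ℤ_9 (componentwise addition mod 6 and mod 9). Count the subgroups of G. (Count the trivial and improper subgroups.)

|G| = 54, so by Lagrange every subgroup order divides 54. Divisors: 1, 2, 3, 6, 9, 18, 27, 54.
Subgroups by order — order 1: 1; order 2: 1; order 3: 4; order 6: 4; order 9: 4; order 18: 4; order 27: 1; order 54: 1.
Total: 1 + 1 + 4 + 4 + 4 + 4 + 1 + 1 = 20.

20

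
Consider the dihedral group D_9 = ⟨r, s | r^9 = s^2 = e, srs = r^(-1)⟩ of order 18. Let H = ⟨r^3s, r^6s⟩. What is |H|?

6

|⟨r^3s⟩| = 2 and |⟨r^6s⟩| = 2, so |H| is a multiple of lcm(2, 2) = 2 and divides |G| = 18.
Closing under the operation: H = {e, r^3, r^6, s, r^3s, r^6s}, so |H| = 6.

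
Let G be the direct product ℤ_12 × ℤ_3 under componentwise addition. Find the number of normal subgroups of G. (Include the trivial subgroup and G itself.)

G is abelian, so every subgroup is normal.
G has 18 subgroups in total, hence 18 normal subgroups.

18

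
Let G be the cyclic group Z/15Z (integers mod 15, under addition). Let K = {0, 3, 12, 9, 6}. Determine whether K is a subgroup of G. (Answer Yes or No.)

Yes

|K| = 5 divides |G| = 15, consistent with Lagrange.
K contains the identity, every element's inverse is in K, and K is closed under +: it is a subgroup.
In fact K = ⟨3⟩.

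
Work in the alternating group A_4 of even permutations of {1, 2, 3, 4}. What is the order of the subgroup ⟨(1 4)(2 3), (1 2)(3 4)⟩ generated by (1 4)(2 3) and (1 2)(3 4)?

|⟨(1 4)(2 3)⟩| = 2 and |⟨(1 2)(3 4)⟩| = 2, so |H| is a multiple of lcm(2, 2) = 2 and divides |G| = 12.
Closing under the operation: H = {e, (1 2)(3 4), (1 3)(2 4), (1 4)(2 3)}, so |H| = 4.

4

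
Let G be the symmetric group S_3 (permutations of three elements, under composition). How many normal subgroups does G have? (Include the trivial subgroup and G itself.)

G has 6 subgroups. Checking conjugation-invariance by order — order 1: 1/1 normal; order 2: 0/3 normal; order 3: 1/1 normal; order 6: 1/1 normal.
Total normal subgroups: 3.

3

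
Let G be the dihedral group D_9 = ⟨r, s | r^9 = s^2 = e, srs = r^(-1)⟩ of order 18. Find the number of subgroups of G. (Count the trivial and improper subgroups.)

|G| = 18, so by Lagrange every subgroup order divides 18. Divisors: 1, 2, 3, 6, 9, 18.
Subgroups by order — order 1: 1; order 2: 9; order 3: 1; order 6: 3; order 9: 1; order 18: 1.
Total: 1 + 9 + 1 + 3 + 1 + 1 = 16.

16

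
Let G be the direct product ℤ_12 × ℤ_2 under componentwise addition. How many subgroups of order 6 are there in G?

3

|G| = 24 and 6 | 24, so subgroups of order 6 are possible by Lagrange.
The subgroups of order 6 are: {(0,0), (0,1), (4,0), (4,1), (8,0), (8,1)}; {(0,0), (2,0), (4,0), (6,0), (8,0), (10,0)}; {(0,0), (2,1), (4,0), (6,1), (8,0), (10,1)}.
So G has 3 subgroups of order 6.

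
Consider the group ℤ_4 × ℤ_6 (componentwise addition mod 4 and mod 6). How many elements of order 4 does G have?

An element (a,b) has order lcm(ord(a), ord(b)); count pairs with lcm equal to 4.
Enumerating gives 4 such elements.

4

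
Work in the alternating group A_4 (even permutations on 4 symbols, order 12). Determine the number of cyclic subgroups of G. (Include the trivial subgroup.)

8

A cyclic subgroup of order d is generated by each of its φ(d) elements of order d, so the cyclic subgroups of order d number (#elements of order d)/φ(d).
Cyclic subgroups by order — order 1: 1; order 2: 3; order 3: 4.
Total: 8.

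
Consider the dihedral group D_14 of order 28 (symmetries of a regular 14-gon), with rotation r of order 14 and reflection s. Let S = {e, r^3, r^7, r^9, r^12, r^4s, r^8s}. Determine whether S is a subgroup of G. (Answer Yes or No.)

r^9 ∈ S but its inverse r^5 ∉ S, so S is not a subgroup.

No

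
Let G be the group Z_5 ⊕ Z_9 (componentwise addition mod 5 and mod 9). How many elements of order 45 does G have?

24

An element (a,b) has order lcm(ord(a), ord(b)); count pairs with lcm equal to 45.
Enumerating gives 24 such elements.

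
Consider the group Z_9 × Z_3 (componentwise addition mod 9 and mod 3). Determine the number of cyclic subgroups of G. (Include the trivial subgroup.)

A cyclic subgroup of order d is generated by each of its φ(d) elements of order d, so the cyclic subgroups of order d number (#elements of order d)/φ(d).
Cyclic subgroups by order — order 1: 1; order 3: 4; order 9: 3.
Total: 8.

8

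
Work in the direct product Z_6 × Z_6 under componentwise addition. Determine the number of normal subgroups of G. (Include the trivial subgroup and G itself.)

G is abelian, so every subgroup is normal.
G has 30 subgroups in total, hence 30 normal subgroups.

30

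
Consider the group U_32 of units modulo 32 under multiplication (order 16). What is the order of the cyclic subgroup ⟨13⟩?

8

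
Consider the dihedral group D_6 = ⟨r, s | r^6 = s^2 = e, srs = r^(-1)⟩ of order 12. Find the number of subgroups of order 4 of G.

|G| = 12 and 4 | 12, so subgroups of order 4 are possible by Lagrange.
The subgroups of order 4 are: {e, r^3, r^2s, r^5s}; {e, r^3, s, r^3s}; {e, r^3, rs, r^4s}.
So G has 3 subgroups of order 4.

3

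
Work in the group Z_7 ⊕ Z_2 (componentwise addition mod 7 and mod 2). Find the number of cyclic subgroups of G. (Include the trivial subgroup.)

Each element a generates a cyclic subgroup ⟨a⟩; distinct elements may generate the same one (a cyclic group of order d has φ(d) generators).
Cyclic subgroups by order — order 1: 1; order 2: 1; order 7: 1; order 14: 1.
Total: 4.

4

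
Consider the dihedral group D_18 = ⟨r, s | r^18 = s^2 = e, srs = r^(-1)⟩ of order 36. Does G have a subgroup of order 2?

2 | 36. A subgroup of order 2 is {e, r^10s}.

Yes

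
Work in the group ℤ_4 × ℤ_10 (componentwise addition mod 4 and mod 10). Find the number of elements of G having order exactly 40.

0

An element (a,b) has order lcm(ord(a), ord(b)); count pairs with lcm equal to 40.
Enumerating gives 0 such elements.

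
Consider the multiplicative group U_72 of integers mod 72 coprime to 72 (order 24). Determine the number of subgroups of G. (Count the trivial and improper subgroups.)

32

|G| = 24, so by Lagrange every subgroup order divides 24. Divisors: 1, 2, 3, 4, 6, 8, 12, 24.
Subgroups by order — order 1: 1; order 2: 7; order 3: 1; order 4: 7; order 6: 7; order 8: 1; order 12: 7; order 24: 1.
Total: 1 + 7 + 1 + 7 + 7 + 1 + 7 + 1 = 32.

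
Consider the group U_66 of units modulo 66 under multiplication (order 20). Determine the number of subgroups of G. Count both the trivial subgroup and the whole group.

10

|G| = 20, so by Lagrange every subgroup order divides 20. Divisors: 1, 2, 4, 5, 10, 20.
Subgroups by order — order 1: 1; order 2: 3; order 4: 1; order 5: 1; order 10: 3; order 20: 1.
Total: 1 + 3 + 1 + 1 + 3 + 1 = 10.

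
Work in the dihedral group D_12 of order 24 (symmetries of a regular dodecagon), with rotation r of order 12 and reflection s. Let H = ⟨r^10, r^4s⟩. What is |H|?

12

|⟨r^10⟩| = 6 and |⟨r^4s⟩| = 2, so |H| is a multiple of lcm(6, 2) = 6 and divides |G| = 24.
Closing under the operation: H = {e, r^2, r^4, r^6, r^8, r^10, s, r^2s, r^4s, r^6s, r^8s, r^10s}, so |H| = 12.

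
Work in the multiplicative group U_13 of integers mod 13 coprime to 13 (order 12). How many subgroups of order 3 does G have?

1

|G| = 12 and 3 | 12, so subgroups of order 3 are possible by Lagrange.
The subgroups of order 3 are: {1, 3, 9}.
So G has 1 subgroup of order 3.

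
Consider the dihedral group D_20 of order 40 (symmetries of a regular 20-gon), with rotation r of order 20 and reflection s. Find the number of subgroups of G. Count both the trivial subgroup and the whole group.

|G| = 40, so by Lagrange every subgroup order divides 40. Divisors: 1, 2, 4, 5, 8, 10, 20, 40.
Subgroups by order — order 1: 1; order 2: 21; order 4: 11; order 5: 1; order 8: 5; order 10: 5; order 20: 3; order 40: 1.
Total: 1 + 21 + 11 + 1 + 5 + 5 + 3 + 1 = 48.

48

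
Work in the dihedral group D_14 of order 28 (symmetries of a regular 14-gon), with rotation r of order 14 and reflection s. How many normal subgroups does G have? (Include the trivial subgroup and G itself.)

G has 28 subgroups. Checking conjugation-invariance by order — order 1: 1/1 normal; order 2: 1/15 normal; order 4: 0/7 normal; order 7: 1/1 normal; order 14: 3/3 normal; order 28: 1/1 normal.
Total normal subgroups: 7.

7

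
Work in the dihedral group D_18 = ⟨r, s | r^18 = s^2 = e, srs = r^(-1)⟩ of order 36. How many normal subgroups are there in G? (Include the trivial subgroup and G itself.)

9

G has 45 subgroups. Checking conjugation-invariance by order — order 1: 1/1 normal; order 2: 1/19 normal; order 3: 1/1 normal; order 4: 0/9 normal; order 6: 1/7 normal; order 9: 1/1 normal; order 12: 0/3 normal; order 18: 3/3 normal; order 36: 1/1 normal.
Total normal subgroups: 9.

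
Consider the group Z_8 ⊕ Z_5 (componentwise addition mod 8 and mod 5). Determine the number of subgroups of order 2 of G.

1

|G| = 40 and 2 | 40, so subgroups of order 2 are possible by Lagrange.
The subgroups of order 2 are: {(0,0), (4,0)}.
So G has 1 subgroup of order 2.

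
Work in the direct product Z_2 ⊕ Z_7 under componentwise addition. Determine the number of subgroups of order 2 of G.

|G| = 14 and 2 | 14, so subgroups of order 2 are possible by Lagrange.
The subgroups of order 2 are: {(0,0), (1,0)}.
So G has 1 subgroup of order 2.

1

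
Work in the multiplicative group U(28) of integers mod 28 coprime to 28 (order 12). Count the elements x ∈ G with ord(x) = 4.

No element of G has order 4 (even though 4 | 12).

0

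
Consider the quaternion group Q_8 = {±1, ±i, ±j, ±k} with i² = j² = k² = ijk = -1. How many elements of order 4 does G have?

The elements of order 4 are: i, -i, j, -j, k, -k.
That's 6.

6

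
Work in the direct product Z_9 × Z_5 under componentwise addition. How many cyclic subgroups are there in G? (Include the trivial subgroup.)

Group the elements of G by the cyclic subgroup they generate; each cyclic subgroup of order d accounts for φ(d) elements.
Cyclic subgroups by order — order 1: 1; order 3: 1; order 5: 1; order 9: 1; order 15: 1; order 45: 1.
Total: 6.

6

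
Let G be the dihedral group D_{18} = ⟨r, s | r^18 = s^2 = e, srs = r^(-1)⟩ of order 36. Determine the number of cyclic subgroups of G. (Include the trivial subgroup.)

Each element a generates a cyclic subgroup ⟨a⟩; distinct elements may generate the same one (a cyclic group of order d has φ(d) generators).
Cyclic subgroups by order — order 1: 1; order 2: 19; order 3: 1; order 6: 1; order 9: 1; order 18: 1.
Total: 24.

24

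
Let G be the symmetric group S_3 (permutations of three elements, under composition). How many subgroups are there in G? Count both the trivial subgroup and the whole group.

6

|G| = 6, so by Lagrange every subgroup order divides 6. Divisors: 1, 2, 3, 6.
Subgroups by order — order 1: 1; order 2: 3; order 3: 1; order 6: 1.
Total: 1 + 3 + 1 + 1 = 6.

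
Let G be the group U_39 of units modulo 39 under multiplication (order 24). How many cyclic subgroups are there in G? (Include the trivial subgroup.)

Group the elements of G by the cyclic subgroup they generate; each cyclic subgroup of order d accounts for φ(d) elements.
Cyclic subgroups by order — order 1: 1; order 2: 3; order 3: 1; order 4: 2; order 6: 3; order 12: 2.
Total: 12.

12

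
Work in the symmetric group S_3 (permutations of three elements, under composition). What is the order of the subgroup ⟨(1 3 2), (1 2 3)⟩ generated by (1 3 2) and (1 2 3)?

3

|⟨(1 3 2)⟩| = 3 and |⟨(1 2 3)⟩| = 3, so |H| is a multiple of lcm(3, 3) = 3 and divides |G| = 6.
Closing under the operation: H = {e, (1 2 3), (1 3 2)}, so |H| = 3.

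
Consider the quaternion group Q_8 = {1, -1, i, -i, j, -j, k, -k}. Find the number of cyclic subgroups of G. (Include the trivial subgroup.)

A cyclic subgroup of order d is generated by each of its φ(d) elements of order d, so the cyclic subgroups of order d number (#elements of order d)/φ(d).
Cyclic subgroups by order — order 1: 1; order 2: 1; order 4: 3.
Total: 5.

5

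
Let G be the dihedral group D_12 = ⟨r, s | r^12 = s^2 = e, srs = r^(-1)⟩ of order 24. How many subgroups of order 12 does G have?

3

|G| = 24 and 12 | 24, so subgroups of order 12 are possible by Lagrange.
The subgroups of order 12 are: {e, r, r^2, r^3, r^4, r^5, r^6, r^7, r^8, r^9, r^10, r^11}; {e, r^2, r^4, r^6, r^8, r^10, s, r^2s, r^4s, r^6s, r^8s, r^10s}; {e, r^2, r^4, r^6, r^8, r^10, rs, r^3s, r^5s, r^7s, r^9s, r^11s}.
So G has 3 subgroups of order 12.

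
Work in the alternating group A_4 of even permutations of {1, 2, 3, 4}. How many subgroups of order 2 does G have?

|G| = 12 and 2 | 12, so subgroups of order 2 are possible by Lagrange.
The subgroups of order 2 are: {e, (1 2)(3 4)}; {e, (1 3)(2 4)}; {e, (1 4)(2 3)}.
So G has 3 subgroups of order 2.

3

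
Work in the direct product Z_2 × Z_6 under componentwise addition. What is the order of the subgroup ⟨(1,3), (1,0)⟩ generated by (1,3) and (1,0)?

4

|⟨(1,3)⟩| = 2 and |⟨(1,0)⟩| = 2, so |H| is a multiple of lcm(2, 2) = 2 and divides |G| = 12.
Closing under the operation: H = {(0,0), (0,3), (1,0), (1,3)}, so |H| = 4.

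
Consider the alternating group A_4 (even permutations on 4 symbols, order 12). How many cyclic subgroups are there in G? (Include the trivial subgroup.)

A cyclic subgroup of order d is generated by each of its φ(d) elements of order d, so the cyclic subgroups of order d number (#elements of order d)/φ(d).
Cyclic subgroups by order — order 1: 1; order 2: 3; order 3: 4.
Total: 8.

8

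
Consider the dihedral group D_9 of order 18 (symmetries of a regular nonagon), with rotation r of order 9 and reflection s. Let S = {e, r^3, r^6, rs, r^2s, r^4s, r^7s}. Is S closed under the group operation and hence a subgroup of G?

No

|S| = 7 does not divide |G| = 18, so by Lagrange S is not a subgroup.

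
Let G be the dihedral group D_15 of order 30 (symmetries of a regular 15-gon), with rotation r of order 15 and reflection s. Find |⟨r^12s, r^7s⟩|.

6

|⟨r^12s⟩| = 2 and |⟨r^7s⟩| = 2, so |H| is a multiple of lcm(2, 2) = 2 and divides |G| = 30.
Closing under the operation: H = {e, r^5, r^10, r^2s, r^7s, r^12s}, so |H| = 6.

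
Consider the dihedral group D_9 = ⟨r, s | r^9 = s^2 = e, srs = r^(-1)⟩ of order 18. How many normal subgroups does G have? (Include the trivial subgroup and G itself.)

4

G has 16 subgroups. Checking conjugation-invariance by order — order 1: 1/1 normal; order 2: 0/9 normal; order 3: 1/1 normal; order 6: 0/3 normal; order 9: 1/1 normal; order 18: 1/1 normal.
Total normal subgroups: 4.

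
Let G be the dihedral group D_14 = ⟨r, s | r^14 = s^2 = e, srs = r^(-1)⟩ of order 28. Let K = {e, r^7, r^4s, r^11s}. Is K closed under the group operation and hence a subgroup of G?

|K| = 4 divides |G| = 28, consistent with Lagrange.
K contains the identity, every element's inverse is in K, and K is closed under ·: it is a subgroup.

Yes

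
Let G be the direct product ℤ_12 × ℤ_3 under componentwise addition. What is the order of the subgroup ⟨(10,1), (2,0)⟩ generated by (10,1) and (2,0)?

18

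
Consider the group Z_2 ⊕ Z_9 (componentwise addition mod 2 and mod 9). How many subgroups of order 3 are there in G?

|G| = 18 and 3 | 18, so subgroups of order 3 are possible by Lagrange.
The subgroups of order 3 are: {(0,0), (0,3), (0,6)}.
So G has 1 subgroup of order 3.

1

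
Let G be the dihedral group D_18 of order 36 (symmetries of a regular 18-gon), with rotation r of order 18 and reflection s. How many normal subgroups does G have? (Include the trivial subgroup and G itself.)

9

G has 45 subgroups. Checking conjugation-invariance by order — order 1: 1/1 normal; order 2: 1/19 normal; order 3: 1/1 normal; order 4: 0/9 normal; order 6: 1/7 normal; order 9: 1/1 normal; order 12: 0/3 normal; order 18: 3/3 normal; order 36: 1/1 normal.
Total normal subgroups: 9.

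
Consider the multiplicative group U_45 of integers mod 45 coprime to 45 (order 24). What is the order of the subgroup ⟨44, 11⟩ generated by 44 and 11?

|⟨44⟩| = 2 and |⟨11⟩| = 6, so |H| is a multiple of lcm(2, 6) = 6 and divides |G| = 24.
Closing under the operation: H = {1, 4, 11, 14, 16, 19, 26, 29, 31, 34, 41, 44}, so |H| = 12.

12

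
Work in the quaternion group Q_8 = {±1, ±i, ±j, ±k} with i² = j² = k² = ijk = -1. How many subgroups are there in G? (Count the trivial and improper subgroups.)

6

|G| = 8, so by Lagrange every subgroup order divides 8. Divisors: 1, 2, 4, 8.
Subgroups by order — order 1: 1; order 2: 1; order 4: 3; order 8: 1.
Total: 1 + 1 + 3 + 1 = 6.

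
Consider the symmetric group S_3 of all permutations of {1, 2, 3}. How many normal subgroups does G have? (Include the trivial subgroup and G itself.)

G has 6 subgroups. Checking conjugation-invariance by order — order 1: 1/1 normal; order 2: 0/3 normal; order 3: 1/1 normal; order 6: 1/1 normal.
Total normal subgroups: 3.

3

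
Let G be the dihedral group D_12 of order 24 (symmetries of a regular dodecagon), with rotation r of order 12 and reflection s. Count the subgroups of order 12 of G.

|G| = 24 and 12 | 24, so subgroups of order 12 are possible by Lagrange.
The subgroups of order 12 are: {e, r, r^2, r^3, r^4, r^5, r^6, r^7, r^8, r^9, r^10, r^11}; {e, r^2, r^4, r^6, r^8, r^10, s, r^2s, r^4s, r^6s, r^8s, r^10s}; {e, r^2, r^4, r^6, r^8, r^10, rs, r^3s, r^5s, r^7s, r^9s, r^11s}.
So G has 3 subgroups of order 12.

3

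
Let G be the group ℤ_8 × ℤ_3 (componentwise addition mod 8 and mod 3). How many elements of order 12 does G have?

An element (a,b) has order lcm(ord(a), ord(b)); count pairs with lcm equal to 12.
Enumerating gives 4 such elements.

4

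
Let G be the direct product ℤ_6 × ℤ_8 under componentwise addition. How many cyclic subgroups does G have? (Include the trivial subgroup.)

16

Group the elements of G by the cyclic subgroup they generate; each cyclic subgroup of order d accounts for φ(d) elements.
Cyclic subgroups by order — order 1: 1; order 2: 3; order 3: 1; order 4: 2; order 6: 3; order 8: 2; order 12: 2; order 24: 2.
Total: 16.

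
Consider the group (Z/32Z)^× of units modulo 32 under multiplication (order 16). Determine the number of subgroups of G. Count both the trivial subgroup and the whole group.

|G| = 16, so by Lagrange every subgroup order divides 16. Divisors: 1, 2, 4, 8, 16.
Subgroups by order — order 1: 1; order 2: 3; order 4: 3; order 8: 3; order 16: 1.
Total: 1 + 3 + 3 + 3 + 1 = 11.

11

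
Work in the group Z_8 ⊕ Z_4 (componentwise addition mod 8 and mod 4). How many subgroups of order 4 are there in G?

7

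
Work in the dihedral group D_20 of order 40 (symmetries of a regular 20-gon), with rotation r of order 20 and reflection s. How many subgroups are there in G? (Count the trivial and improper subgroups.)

|G| = 40, so by Lagrange every subgroup order divides 40. Divisors: 1, 2, 4, 5, 8, 10, 20, 40.
Subgroups by order — order 1: 1; order 2: 21; order 4: 11; order 5: 1; order 8: 5; order 10: 5; order 20: 3; order 40: 1.
Total: 1 + 21 + 11 + 1 + 5 + 5 + 3 + 1 = 48.

48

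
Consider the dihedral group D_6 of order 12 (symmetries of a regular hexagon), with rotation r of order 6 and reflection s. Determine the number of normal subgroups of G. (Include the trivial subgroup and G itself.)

7

G has 16 subgroups. Checking conjugation-invariance by order — order 1: 1/1 normal; order 2: 1/7 normal; order 3: 1/1 normal; order 4: 0/3 normal; order 6: 3/3 normal; order 12: 1/1 normal.
Total normal subgroups: 7.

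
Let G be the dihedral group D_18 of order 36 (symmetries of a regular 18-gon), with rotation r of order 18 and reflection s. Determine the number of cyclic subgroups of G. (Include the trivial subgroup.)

A cyclic subgroup of order d is generated by each of its φ(d) elements of order d, so the cyclic subgroups of order d number (#elements of order d)/φ(d).
Cyclic subgroups by order — order 1: 1; order 2: 19; order 3: 1; order 6: 1; order 9: 1; order 18: 1.
Total: 24.

24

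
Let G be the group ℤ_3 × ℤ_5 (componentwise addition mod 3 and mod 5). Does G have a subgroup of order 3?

3 | 15. A subgroup of order 3 is {(0,0), (1,0), (2,0)}.

Yes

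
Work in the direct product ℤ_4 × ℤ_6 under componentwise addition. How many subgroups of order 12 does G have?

|G| = 24 and 12 | 24, so subgroups of order 12 are possible by Lagrange.
The subgroups of order 12 are: {(0,0), (0,1), (0,2), (0,3), (0,4), (0,5), (2,0), (2,1), (2,2), (2,3), (2,4), (2,5)}; {(0,0), (0,2), (0,4), (1,0), (1,2), (1,4), (2,0), (2,2), (2,4), (3,0), (3,2), (3,4)}; {(0,0), (0,2), (0,4), (1,1), (1,3), (1,5), (2,0), (2,2), (2,4), (3,1), (3,3), (3,5)}.
So G has 3 subgroups of order 12.

3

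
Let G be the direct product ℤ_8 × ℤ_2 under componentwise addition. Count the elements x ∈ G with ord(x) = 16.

An element (a,b) has order lcm(ord(a), ord(b)); count pairs with lcm equal to 16.
Enumerating gives 0 such elements.

0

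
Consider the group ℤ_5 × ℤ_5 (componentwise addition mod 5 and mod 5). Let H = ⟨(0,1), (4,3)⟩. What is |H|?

25

|⟨(0,1)⟩| = 5 and |⟨(4,3)⟩| = 5, so |H| is a multiple of lcm(5, 5) = 5 and divides |G| = 25.
Closing {(0,1), (4,3)} under the group operation gives all of G, so |H| = 25.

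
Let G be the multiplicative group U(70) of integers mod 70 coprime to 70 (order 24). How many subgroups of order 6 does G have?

|G| = 24 and 6 | 24, so subgroups of order 6 are possible by Lagrange.
The subgroups of order 6 are: {1, 11, 19, 51, 59, 69}; {1, 9, 11, 29, 39, 51}; {1, 11, 31, 41, 51, 61}.
So G has 3 subgroups of order 6.

3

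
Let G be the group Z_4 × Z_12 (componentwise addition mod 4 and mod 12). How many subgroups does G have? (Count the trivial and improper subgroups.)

30

|G| = 48, so by Lagrange every subgroup order divides 48. Divisors: 1, 2, 3, 4, 6, 8, 12, 16, 24, 48.
Subgroups by order — order 1: 1; order 2: 3; order 3: 1; order 4: 7; order 6: 3; order 8: 3; order 12: 7; order 16: 1; order 24: 3; order 48: 1.
Total: 1 + 3 + 1 + 7 + 3 + 3 + 7 + 1 + 3 + 1 = 30.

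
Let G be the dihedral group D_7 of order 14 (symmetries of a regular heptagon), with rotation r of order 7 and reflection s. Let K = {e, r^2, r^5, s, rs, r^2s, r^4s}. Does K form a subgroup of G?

Closure fails: s · r^4s = r^3 ∉ K. So K is not a subgroup.

No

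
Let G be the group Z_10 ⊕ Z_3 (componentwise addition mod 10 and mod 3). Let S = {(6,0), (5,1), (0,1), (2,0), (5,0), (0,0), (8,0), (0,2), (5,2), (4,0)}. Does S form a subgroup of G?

No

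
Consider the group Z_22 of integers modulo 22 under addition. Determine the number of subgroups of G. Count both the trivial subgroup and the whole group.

A cyclic group of order 22 has exactly one subgroup for each divisor of 22.
Divisors of 22: 1, 2, 11, 22.
So Z_22 has 4 subgroups.

4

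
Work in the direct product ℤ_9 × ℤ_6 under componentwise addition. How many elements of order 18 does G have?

18

An element (a,b) has order lcm(ord(a), ord(b)); count pairs with lcm equal to 18.
Enumerating gives 18 such elements.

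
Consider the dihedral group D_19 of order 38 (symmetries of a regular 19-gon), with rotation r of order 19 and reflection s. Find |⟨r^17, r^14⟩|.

19

|⟨r^17⟩| = 19 and |⟨r^14⟩| = 19, so |H| is a multiple of lcm(19, 19) = 19 and divides |G| = 38.
Closing under the operation: H = {e, r, r^2, r^3, r^4, r^5, r^6, r^7, r^8, r^9, r^10, r^11, r^12, r^13, r^14, r^15, r^16, r^17, r^18}, so |H| = 19.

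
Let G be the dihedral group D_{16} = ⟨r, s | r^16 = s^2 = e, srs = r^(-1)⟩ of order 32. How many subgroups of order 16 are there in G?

3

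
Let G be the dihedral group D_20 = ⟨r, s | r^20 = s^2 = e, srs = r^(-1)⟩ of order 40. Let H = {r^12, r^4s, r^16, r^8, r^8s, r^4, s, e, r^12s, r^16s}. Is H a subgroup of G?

|H| = 10 divides |G| = 40, consistent with Lagrange.
H contains the identity, every element's inverse is in H, and H is closed under ·: it is a subgroup.

Yes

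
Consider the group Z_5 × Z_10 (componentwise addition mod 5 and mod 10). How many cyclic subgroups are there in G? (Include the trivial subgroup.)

Each element a generates a cyclic subgroup ⟨a⟩; distinct elements may generate the same one (a cyclic group of order d has φ(d) generators).
Cyclic subgroups by order — order 1: 1; order 2: 1; order 5: 6; order 10: 6.
Total: 14.

14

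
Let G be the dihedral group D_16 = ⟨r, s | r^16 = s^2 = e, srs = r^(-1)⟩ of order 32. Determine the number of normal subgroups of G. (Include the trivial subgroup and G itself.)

G has 36 subgroups. Checking conjugation-invariance by order — order 1: 1/1 normal; order 2: 1/17 normal; order 4: 1/9 normal; order 8: 1/5 normal; order 16: 3/3 normal; order 32: 1/1 normal.
Total normal subgroups: 8.

8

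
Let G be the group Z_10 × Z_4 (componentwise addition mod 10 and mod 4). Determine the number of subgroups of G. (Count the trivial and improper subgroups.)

16

|G| = 40, so by Lagrange every subgroup order divides 40. Divisors: 1, 2, 4, 5, 8, 10, 20, 40.
Subgroups by order — order 1: 1; order 2: 3; order 4: 3; order 5: 1; order 8: 1; order 10: 3; order 20: 3; order 40: 1.
Total: 1 + 3 + 3 + 1 + 1 + 3 + 3 + 1 = 16.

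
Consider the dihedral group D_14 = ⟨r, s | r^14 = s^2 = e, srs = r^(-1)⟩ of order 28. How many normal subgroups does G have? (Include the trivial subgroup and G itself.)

G has 28 subgroups. Checking conjugation-invariance by order — order 1: 1/1 normal; order 2: 1/15 normal; order 4: 0/7 normal; order 7: 1/1 normal; order 14: 3/3 normal; order 28: 1/1 normal.
Total normal subgroups: 7.

7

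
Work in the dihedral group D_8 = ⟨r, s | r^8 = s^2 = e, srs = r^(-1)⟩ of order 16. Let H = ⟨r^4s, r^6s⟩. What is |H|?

8

|⟨r^4s⟩| = 2 and |⟨r^6s⟩| = 2, so |H| is a multiple of lcm(2, 2) = 2 and divides |G| = 16.
Closing under the operation: H = {e, r^2, r^4, r^6, s, r^2s, r^4s, r^6s}, so |H| = 8.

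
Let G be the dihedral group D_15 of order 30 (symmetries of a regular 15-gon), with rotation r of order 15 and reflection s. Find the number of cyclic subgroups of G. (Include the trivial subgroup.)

A cyclic subgroup of order d is generated by each of its φ(d) elements of order d, so the cyclic subgroups of order d number (#elements of order d)/φ(d).
Cyclic subgroups by order — order 1: 1; order 2: 15; order 3: 1; order 5: 1; order 15: 1.
Total: 19.

19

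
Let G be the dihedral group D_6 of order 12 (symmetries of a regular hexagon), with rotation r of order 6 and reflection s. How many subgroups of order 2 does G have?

7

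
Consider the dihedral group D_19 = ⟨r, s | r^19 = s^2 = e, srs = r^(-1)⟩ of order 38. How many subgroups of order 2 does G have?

19

|G| = 38 and 2 | 38, so subgroups of order 2 are possible by Lagrange.
The subgroups of order 2 are: {e, r^10s}; {e, r^11s}; {e, r^12s}; {e, r^13s}; … (19 in all).
So G has 19 subgroups of order 2.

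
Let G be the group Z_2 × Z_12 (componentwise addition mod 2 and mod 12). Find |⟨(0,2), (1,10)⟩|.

|⟨(0,2)⟩| = 6 and |⟨(1,10)⟩| = 6, so |H| is a multiple of lcm(6, 6) = 6 and divides |G| = 24.
Closing under the operation: H = {(0,0), (0,2), (0,4), (0,6), (0,8), (0,10), (1,0), (1,2), (1,4), (1,6), (1,8), (1,10)}, so |H| = 12.

12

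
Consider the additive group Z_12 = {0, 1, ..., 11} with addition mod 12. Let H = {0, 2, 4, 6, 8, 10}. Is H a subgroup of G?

|H| = 6 divides |G| = 12, consistent with Lagrange.
H contains the identity, every element's inverse is in H, and H is closed under +: it is a subgroup.
In fact H = ⟨2⟩.

Yes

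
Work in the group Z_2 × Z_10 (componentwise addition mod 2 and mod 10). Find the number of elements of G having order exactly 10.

12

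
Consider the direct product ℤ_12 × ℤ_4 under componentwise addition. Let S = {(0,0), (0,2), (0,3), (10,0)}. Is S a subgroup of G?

No

(0,3) ∈ S but its inverse (0,1) ∉ S, so S is not a subgroup.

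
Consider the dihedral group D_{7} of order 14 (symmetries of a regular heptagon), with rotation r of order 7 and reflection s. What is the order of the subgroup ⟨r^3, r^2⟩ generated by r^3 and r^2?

7

|⟨r^3⟩| = 7 and |⟨r^2⟩| = 7, so |H| is a multiple of lcm(7, 7) = 7 and divides |G| = 14.
Closing under the operation: H = {e, r, r^2, r^3, r^4, r^5, r^6}, so |H| = 7.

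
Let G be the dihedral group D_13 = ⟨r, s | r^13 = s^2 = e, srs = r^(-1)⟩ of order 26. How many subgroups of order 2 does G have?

|G| = 26 and 2 | 26, so subgroups of order 2 are possible by Lagrange.
The subgroups of order 2 are: {e, r^10s}; {e, r^11s}; {e, r^12s}; {e, r^2s}; … (13 in all).
So G has 13 subgroups of order 2.

13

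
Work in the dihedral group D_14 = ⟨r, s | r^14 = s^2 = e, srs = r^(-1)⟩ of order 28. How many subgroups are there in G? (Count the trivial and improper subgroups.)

|G| = 28, so by Lagrange every subgroup order divides 28. Divisors: 1, 2, 4, 7, 14, 28.
Subgroups by order — order 1: 1; order 2: 15; order 4: 7; order 7: 1; order 14: 3; order 28: 1.
Total: 1 + 15 + 7 + 1 + 3 + 1 = 28.

28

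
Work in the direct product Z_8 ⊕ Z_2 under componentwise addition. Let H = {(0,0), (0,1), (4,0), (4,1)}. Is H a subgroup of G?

Yes

|H| = 4 divides |G| = 16, consistent with Lagrange.
H contains the identity, every element's inverse is in H, and H is closed under +: it is a subgroup.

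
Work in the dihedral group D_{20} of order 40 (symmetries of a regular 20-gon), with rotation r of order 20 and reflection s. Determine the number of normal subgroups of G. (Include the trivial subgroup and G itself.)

9

G has 48 subgroups. Checking conjugation-invariance by order — order 1: 1/1 normal; order 2: 1/21 normal; order 4: 1/11 normal; order 5: 1/1 normal; order 8: 0/5 normal; order 10: 1/5 normal; order 20: 3/3 normal; order 40: 1/1 normal.
Total normal subgroups: 9.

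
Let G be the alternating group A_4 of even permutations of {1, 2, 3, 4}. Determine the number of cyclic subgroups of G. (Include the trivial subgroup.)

A cyclic subgroup of order d is generated by each of its φ(d) elements of order d, so the cyclic subgroups of order d number (#elements of order d)/φ(d).
Cyclic subgroups by order — order 1: 1; order 2: 3; order 3: 4.
Total: 8.

8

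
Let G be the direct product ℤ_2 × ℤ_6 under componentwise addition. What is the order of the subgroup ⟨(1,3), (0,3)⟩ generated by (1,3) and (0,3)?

|⟨(1,3)⟩| = 2 and |⟨(0,3)⟩| = 2, so |H| is a multiple of lcm(2, 2) = 2 and divides |G| = 12.
Closing under the operation: H = {(0,0), (0,3), (1,0), (1,3)}, so |H| = 4.

4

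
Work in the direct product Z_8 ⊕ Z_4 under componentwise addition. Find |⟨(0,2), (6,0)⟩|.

8

|⟨(0,2)⟩| = 2 and |⟨(6,0)⟩| = 4, so |H| is a multiple of lcm(2, 4) = 4 and divides |G| = 32.
Closing under the operation: H = {(0,0), (0,2), (2,0), (2,2), (4,0), (4,2), (6,0), (6,2)}, so |H| = 8.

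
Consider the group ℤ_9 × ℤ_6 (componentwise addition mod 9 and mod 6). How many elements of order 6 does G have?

8

An element (a,b) has order lcm(ord(a), ord(b)); count pairs with lcm equal to 6.
Enumerating gives 8 such elements.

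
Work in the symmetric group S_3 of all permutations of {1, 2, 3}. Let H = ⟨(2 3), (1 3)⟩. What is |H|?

6

|⟨(2 3)⟩| = 2 and |⟨(1 3)⟩| = 2, so |H| is a multiple of lcm(2, 2) = 2 and divides |G| = 6.
Closing {(2 3), (1 3)} under the group operation gives all of G, so |H| = 6.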